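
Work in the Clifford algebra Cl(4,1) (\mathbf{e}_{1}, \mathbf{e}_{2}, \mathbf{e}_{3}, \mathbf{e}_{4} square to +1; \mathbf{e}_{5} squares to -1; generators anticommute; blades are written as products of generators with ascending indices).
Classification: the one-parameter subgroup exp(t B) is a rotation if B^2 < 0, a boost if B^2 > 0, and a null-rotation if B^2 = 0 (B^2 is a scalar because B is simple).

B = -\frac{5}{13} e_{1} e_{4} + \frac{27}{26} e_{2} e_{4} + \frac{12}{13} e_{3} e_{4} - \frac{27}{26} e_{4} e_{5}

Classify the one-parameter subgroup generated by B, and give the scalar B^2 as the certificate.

B^2 term by term: the squares give (-\frac{5}{13})^2*(e_{1} e_{4})^2 + (\frac{27}{26})^2*(e_{2} e_{4})^2 + (\frac{12}{13})^2*(e_{3} e_{4})^2 + (-\frac{27}{26})^2*(e_{4} e_{5})^2 = \frac{25}{169}*(-1) + \frac{729}{676}*(-1) + \frac{144}{169}*(-1) + \frac{729}{676}*(+1) = -1 (each basis 2-blade squares to minus the product of its generators' squares); cross terms between blades sharing an index anticommute and cancel. So B^2 = -1.
Answer: rotation, certificate B^2 = -1. Check the certificate: B^2 = -1, and that sign is decisive whatever form B takes.


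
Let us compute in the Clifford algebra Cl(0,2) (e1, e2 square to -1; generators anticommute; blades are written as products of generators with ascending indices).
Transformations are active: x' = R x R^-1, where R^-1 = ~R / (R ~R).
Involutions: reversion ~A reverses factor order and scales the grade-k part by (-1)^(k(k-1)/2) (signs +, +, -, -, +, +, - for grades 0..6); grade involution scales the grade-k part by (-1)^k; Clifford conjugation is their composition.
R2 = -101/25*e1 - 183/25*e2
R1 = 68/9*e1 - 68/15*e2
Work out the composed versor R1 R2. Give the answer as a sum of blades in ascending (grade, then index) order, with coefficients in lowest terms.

Distribute over the terms of R1 (each basis-blade product reordered to ascending indices, repeated generators contracted through their squares):
(68/9*e1) R2 = 6868/225 - 4148/75*e1 e2
(-68/15*e2) R2 = -4148/125 - 6868/375*e1 e2
Summing the partial products and collecting blades:
Answer: -2992/1125 - 27608/375*e1 e2


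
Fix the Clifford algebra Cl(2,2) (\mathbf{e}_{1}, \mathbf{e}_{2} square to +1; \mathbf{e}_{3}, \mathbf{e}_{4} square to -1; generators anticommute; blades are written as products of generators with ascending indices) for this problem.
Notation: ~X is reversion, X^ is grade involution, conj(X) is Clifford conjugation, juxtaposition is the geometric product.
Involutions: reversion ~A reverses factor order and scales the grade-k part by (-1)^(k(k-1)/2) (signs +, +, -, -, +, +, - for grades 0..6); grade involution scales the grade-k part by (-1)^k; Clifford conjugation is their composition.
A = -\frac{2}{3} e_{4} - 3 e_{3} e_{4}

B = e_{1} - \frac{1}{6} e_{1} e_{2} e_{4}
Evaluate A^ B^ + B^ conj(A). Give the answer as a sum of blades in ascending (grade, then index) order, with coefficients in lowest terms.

first term: -\frac{1}{9} e_{1} e_{2} + \frac{2}{3} e_{1} e_{4} + \frac{1}{2} e_{1} e_{2} e_{3} + 3 e_{1} e_{3} e_{4}
second term: -\frac{1}{9} e_{1} e_{2} - \frac{2}{3} e_{1} e_{4} + \frac{1}{2} e_{1} e_{2} e_{3} - 3 e_{1} e_{3} e_{4}
Answer: -\frac{2}{9} e_{1} e_{2} + e_{1} e_{2} e_{3}


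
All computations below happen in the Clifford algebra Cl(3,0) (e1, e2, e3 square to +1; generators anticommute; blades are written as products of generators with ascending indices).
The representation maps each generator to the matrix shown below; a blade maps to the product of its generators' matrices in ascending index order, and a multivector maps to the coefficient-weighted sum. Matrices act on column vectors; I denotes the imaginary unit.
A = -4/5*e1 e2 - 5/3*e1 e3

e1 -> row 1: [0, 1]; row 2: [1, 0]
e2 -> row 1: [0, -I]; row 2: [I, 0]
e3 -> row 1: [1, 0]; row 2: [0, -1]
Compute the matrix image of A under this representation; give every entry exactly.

Bivector images (products of the table entries): rho(e1 e2) = rho(e1)rho(e2) = row 1: [I, 0]; row 2: [0, -I]; rho(e1 e3) = rho(e1)rho(e3) = row 1: [0, -1]; row 2: [1, 0].
M = (-4/5)*rho(e1 e2) + (-5/3)*rho(e1 e3), summed entrywise:
Answer: row 1: [-4*I/5, 5/3]; row 2: [-5/3, 4*I/5]


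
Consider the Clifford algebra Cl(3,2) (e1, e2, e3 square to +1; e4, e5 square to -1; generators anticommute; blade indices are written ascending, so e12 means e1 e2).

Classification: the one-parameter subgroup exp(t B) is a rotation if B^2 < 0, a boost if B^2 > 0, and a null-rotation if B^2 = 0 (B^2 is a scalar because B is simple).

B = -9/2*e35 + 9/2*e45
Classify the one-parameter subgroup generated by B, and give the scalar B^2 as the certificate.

B^2 term by term: the squares give (-9/2)^2*(e35)^2 + (9/2)^2*(e45)^2 = 81/4*(+1) + 81/4*(-1) = 0 (each basis 2-blade squares to minus the product of its generators' squares); cross terms between blades sharing an index anticommute and cancel. So B^2 = 0.
Answer: null-rotation, certificate B^2 = 0. One invariant decides it: the square 0 survives every conjugation, and its sign is exactly the classification.


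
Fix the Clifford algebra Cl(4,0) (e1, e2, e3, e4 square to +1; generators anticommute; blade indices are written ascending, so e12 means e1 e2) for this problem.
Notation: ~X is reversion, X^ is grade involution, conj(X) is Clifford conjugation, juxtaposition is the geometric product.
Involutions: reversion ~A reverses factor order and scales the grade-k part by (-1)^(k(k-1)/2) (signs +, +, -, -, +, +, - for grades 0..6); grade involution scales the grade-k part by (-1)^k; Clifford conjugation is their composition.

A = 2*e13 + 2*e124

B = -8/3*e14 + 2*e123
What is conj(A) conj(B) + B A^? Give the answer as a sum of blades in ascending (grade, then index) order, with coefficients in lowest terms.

first term: 4/3*e2 + 28/3*e34
second term: 28/3*e2 - 4/3*e34
Answer: 32/3*e2 + 8*e34


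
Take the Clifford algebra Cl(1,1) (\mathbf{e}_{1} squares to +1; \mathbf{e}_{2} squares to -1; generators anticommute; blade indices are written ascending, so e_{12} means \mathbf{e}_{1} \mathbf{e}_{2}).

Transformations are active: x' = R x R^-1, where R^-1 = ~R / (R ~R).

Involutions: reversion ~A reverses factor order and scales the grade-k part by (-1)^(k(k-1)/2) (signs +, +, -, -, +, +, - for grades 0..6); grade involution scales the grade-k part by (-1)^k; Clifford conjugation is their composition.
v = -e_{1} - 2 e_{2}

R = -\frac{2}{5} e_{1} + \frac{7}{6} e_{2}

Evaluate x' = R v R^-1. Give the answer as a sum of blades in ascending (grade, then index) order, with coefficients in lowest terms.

~R = -\frac{2}{5} e_{1} + \frac{7}{6} e_{2}, and R ~R = -\frac{1081}{900}, so R^-1 = ~R / (-\frac{1081}{900}).
R v = \frac{41}{15} + \frac{59}{30} e_{12}
Answer: \frac{3049}{1081} e_{1} - \frac{3578}{1081} e_{2}


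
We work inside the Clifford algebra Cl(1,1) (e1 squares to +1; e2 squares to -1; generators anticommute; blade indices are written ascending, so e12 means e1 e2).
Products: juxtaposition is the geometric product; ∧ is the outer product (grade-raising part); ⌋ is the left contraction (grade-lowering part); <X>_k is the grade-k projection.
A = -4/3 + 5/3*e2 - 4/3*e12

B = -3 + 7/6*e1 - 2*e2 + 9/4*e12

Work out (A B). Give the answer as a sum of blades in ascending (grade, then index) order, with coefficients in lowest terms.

step 1: 13/3 - 17/36*e1 - 7/9*e2 - 17/18*e12
Answer: 13/3 - 17/36*e1 - 7/9*e2 - 17/18*e12


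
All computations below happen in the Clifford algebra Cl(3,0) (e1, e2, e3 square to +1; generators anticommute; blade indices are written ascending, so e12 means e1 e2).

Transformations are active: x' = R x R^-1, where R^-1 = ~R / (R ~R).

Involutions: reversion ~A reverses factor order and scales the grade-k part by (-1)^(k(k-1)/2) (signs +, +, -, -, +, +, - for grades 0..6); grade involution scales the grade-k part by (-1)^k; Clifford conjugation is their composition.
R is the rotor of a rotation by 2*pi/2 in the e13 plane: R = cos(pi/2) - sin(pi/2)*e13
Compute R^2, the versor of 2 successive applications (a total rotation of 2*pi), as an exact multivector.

Half-angle bookkeeping: 2 applications in e13 add up to rotor phase 2*pi/2 = pi, so R^2 = cos(pi) - sin(pi)*e13.
cos(pi) = -1 and sin(pi) = 0, so R^2 = -1. The total rotation 2*pi is 1 full turn, so every vector returns to itself, yet the rotor is -1, on the OTHER sheet of the double cover (an odd number of 2*pi turns).
Answer: -1


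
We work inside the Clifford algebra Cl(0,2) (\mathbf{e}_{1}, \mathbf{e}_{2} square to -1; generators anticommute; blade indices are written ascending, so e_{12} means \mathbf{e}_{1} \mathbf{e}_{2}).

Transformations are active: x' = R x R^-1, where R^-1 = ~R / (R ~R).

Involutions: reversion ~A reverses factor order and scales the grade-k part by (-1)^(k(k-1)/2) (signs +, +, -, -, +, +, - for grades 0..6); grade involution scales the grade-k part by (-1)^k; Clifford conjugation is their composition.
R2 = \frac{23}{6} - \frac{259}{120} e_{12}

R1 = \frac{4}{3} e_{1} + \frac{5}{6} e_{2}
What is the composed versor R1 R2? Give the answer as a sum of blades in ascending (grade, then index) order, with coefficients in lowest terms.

Distribute over the terms of R1 (each basis-blade product reordered to ascending indices, repeated generators contracted through their squares):
(\frac{4}{3} e_{1}) R2 = \frac{46}{9} e_{1} + \frac{259}{90} e_{2}
(\frac{5}{6} e_{2}) R2 = -\frac{259}{144} e_{1} + \frac{115}{36} e_{2}
Summing the partial products and collecting blades:
Answer: \frac{53}{16} e_{1} + \frac{1093}{180} e_{2}


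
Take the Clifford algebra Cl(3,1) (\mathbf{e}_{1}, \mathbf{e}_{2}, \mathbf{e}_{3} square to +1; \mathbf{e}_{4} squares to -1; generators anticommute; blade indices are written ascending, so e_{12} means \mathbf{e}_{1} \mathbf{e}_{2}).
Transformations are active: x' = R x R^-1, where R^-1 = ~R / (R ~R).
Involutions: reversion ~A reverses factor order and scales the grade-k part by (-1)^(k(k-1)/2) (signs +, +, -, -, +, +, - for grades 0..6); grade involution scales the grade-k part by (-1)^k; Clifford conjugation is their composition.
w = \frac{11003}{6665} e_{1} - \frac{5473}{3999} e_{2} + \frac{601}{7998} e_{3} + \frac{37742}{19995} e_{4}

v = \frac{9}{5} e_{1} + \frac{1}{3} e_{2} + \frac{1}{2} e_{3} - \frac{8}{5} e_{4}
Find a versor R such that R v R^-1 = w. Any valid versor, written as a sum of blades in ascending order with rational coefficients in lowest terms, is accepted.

Equal squares first: v^2 = w^2 = \frac{937}{900}. Then v + w = \frac{4600}{1333} e_{1} - \frac{1380}{1333} e_{2} + \frac{2300}{3999} e_{3} + \frac{1150}{3999} e_{4} is a versor taking v to w, provided it is invertible.
Answer: \frac{4600}{1333} e_{1} - \frac{1380}{1333} e_{2} + \frac{2300}{3999} e_{3} + \frac{1150}{3999} e_{4}


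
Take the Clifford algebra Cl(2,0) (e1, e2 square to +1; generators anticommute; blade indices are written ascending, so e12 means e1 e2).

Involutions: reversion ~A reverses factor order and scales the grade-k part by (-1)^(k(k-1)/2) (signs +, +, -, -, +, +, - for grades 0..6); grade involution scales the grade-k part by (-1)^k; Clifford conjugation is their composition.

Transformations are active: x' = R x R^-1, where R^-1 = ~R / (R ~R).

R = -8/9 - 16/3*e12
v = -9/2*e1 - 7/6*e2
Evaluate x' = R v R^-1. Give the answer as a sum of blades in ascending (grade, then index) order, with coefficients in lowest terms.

~R = -8/9 + 16/3*e12, and R ~R = 2368/81, so R^-1 = ~R / (2368/81).
R v = 92/9*e1 - 620/27*e2
Answer: 287/74*e1 + 569/222*e2


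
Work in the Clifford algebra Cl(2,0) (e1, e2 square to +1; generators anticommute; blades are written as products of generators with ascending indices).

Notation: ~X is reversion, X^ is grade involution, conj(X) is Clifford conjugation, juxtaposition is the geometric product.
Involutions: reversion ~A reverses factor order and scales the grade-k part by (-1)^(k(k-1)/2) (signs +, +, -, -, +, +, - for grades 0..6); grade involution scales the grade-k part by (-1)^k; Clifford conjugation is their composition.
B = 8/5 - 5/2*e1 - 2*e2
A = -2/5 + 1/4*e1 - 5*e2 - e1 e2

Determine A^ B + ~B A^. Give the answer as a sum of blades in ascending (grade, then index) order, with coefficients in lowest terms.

first term: -2003/200 + 13/5*e1 + 63/10*e2 + 57/5*e1 e2
second term: -2003/200 - 7/5*e1 + 113/10*e2 - 73/5*e1 e2
Answer: -2003/100 + 6/5*e1 + 88/5*e2 - 16/5*e1 e2


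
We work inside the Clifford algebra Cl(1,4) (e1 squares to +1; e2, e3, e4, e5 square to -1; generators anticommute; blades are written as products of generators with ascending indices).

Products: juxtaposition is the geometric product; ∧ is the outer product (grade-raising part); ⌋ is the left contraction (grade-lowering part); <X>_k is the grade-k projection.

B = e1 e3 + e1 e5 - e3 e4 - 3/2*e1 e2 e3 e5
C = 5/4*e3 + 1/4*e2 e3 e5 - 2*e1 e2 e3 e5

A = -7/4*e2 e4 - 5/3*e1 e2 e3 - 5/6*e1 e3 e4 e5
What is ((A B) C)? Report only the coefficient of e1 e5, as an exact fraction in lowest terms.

step 1: 5/3*e2 - 5/2*e5 - 5/6*e1 e5 + 7/4*e2 e3 + 5/4*e2 e4 - 5/6*e3 e4 - 5/6*e4 e5 - 5/3*e1 e2 e4 - 5/3*e2 e3 e5 + 7/4*e1 e2 e3 e4 - 7/4*e1 e2 e4 e5 - 21/8*e1 e3 e4 e5
step 2: -5/12 - 10/3*e1 - 35/16*e2 - 25/24*e4 - 7/16*e5 + 7/2*e1 e5 + 35/8*e2 e3 + 21/4*e2 e4 - 25/12*e2 e5 - 7/2*e3 e4 + 65/24*e3 e5 - 7/2*e4 e5 + 125/24*e1 e2 e3 + 91/32*e1 e2 e4 - 7/16*e1 e3 e4 - 55/24*e1 e3 e5 + 91/32*e1 e4 e5 - 65/48*e2 e3 e4 - 5/24*e2 e4 e5 - 75/16*e3 e4 e5 + 5/12*e1 e2 e3 e4 + 5/3*e1 e2 e4 e5 + 35/12*e1 e3 e4 e5 - 35/16*e1 e2 e3 e4 e5
Answer: 7/2


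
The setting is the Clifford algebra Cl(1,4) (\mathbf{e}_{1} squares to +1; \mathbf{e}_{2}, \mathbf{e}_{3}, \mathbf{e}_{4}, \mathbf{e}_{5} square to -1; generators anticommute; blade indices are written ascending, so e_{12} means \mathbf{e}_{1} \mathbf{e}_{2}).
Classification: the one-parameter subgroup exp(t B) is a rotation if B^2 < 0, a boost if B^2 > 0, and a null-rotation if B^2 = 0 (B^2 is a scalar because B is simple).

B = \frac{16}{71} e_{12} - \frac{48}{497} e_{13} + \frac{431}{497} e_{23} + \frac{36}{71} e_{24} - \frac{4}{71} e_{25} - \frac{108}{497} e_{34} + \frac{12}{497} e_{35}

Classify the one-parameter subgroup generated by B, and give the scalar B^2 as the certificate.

B^2 term by term: the squares give (\frac{16}{71})^2*(e_{12})^2 + (-\frac{48}{497})^2*(e_{13})^2 + (\frac{431}{497})^2*(e_{23})^2 + (\frac{36}{71})^2*(e_{24})^2 + (-\frac{4}{71})^2*(e_{25})^2 + (-\frac{108}{497})^2*(e_{34})^2 + (\frac{12}{497})^2*(e_{35})^2 = \frac{256}{5041}*(+1) + \frac{2304}{247009}*(+1) + \frac{185761}{247009}*(-1) + \frac{1296}{5041}*(-1) + \frac{16}{5041}*(-1) + \frac{11664}{247009}*(-1) + \frac{144}{247009}*(-1) = -1 (each basis 2-blade squares to minus the product of its generators' squares); cross terms between blades sharing an index anticommute and cancel; the commuting (index-disjoint) pairs give grade-4 terms 2*c*c'*(blade product), which cancel blade by blade — e_{1234}: -\frac{3456}{35287} + \frac{3456}{35287} = 0; e_{1235}: \frac{384}{35287} - \frac{384}{35287} = 0; e_{2345}: -\frac{864}{35287} + \frac{864}{35287} = 0 — confirming B is simple. So B^2 = -1.
Answer: rotation, certificate B^2 = -1. No conjugation can change B^2 = -1; the sign gives the class.


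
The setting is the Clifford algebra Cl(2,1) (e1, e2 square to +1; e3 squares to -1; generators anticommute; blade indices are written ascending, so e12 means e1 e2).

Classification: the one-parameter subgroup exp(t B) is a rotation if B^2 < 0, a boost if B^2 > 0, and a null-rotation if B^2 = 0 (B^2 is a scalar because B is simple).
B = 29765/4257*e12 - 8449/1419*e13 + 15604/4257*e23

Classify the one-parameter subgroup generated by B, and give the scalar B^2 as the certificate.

B^2 term by term: the squares give (29765/4257)^2*(e12)^2 + (-8449/1419)^2*(e13)^2 + (15604/4257)^2*(e23)^2 = 885955225/18122049*(-1) + 71385601/2013561*(+1) + 243484816/18122049*(+1) = 0 (each basis 2-blade squares to minus the product of its generators' squares); cross terms between blades sharing an index anticommute and cancel. So B^2 = 0.
Answer: null-rotation, certificate B^2 = 0. One invariant decides it: the square 0 survives every conjugation, and its sign is exactly the classification.


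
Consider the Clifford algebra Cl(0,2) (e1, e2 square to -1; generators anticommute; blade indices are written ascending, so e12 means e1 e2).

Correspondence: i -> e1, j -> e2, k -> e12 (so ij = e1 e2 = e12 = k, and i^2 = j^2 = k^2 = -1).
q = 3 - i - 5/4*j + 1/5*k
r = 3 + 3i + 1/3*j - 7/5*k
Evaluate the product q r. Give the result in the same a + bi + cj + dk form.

In blades: q = 3 - e1 - 5/4*e2 + 1/5*e12, r = 3 + 3*e1 + 1/3*e2 - 7/5*e12.
Distribute q over r term by term (generator squares from the signature, products reordered to ascending indices): (3)*r = 9 + 9*e1 + e2 - 21/5*e12; (-e1)*r = 3 - 3*e1 - 7/5*e2 - 1/3*e12; (-5/4*e2)*r = 5/12 + 7/4*e1 - 15/4*e2 + 15/4*e12; (1/5*e12)*r = 7/25 - 1/15*e1 + 3/5*e2 + 3/5*e12.
Sum: 3809/300 + 461/60*e1 - 71/20*e2 - 11/60*e12; translating back through the correspondence:
Answer: 3809/300 + 461/60*i - 71/20*j - 11/60*k


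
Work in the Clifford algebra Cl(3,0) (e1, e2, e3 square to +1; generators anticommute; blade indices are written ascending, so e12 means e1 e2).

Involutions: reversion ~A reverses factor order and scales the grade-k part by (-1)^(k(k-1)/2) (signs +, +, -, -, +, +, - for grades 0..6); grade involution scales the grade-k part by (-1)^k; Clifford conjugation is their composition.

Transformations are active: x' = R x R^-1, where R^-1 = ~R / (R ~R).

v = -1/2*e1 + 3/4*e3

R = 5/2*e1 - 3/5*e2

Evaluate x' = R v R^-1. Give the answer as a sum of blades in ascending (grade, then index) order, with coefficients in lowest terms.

~R = 5/2*e1 - 3/5*e2, and R ~R = 661/100, so R^-1 = ~R / (661/100).
R v = -5/4 - 3/10*e12 + 15/8*e13 - 9/20*e23
Answer: -589/1322*e1 + 150/661*e2 - 3/4*e3


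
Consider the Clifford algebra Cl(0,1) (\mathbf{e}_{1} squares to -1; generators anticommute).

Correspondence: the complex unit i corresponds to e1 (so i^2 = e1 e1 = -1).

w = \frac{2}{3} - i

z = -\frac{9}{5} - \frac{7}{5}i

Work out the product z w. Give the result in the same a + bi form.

In blades: z = -\frac{9}{5} - \frac{7}{5} e_{1}, w = \frac{2}{3} - e_{1}.
Distribute z over w term by term (generator squares from the signature, products reordered to ascending indices): (-\frac{9}{5})*w = -\frac{6}{5} + \frac{9}{5} e_{1}; (-\frac{7}{5} e_{1})*w = -\frac{7}{5} - \frac{14}{15} e_{1}.
Sum: -\frac{13}{5} + \frac{13}{15} e_{1}; translating back through the correspondence:
Answer: -\frac{13}{5} + \frac{13}{15}i


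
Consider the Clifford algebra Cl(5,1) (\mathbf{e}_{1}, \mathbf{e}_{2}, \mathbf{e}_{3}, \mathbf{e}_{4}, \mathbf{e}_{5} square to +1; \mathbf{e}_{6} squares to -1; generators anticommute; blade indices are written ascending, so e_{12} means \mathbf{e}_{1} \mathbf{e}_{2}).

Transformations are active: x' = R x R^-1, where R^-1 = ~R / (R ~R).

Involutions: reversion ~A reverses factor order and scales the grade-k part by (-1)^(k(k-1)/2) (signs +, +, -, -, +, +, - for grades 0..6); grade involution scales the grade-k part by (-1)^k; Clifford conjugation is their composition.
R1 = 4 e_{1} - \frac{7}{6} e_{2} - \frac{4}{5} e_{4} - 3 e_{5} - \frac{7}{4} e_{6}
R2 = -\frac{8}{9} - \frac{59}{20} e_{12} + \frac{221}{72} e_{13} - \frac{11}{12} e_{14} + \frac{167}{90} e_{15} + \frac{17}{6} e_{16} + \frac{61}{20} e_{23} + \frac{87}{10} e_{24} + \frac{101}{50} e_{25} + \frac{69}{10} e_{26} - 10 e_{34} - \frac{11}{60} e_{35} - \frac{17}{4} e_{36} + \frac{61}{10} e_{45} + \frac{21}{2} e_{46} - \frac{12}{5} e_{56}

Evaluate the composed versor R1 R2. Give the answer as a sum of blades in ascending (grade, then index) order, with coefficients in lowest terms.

Distribute over the terms of R1 (each basis-blade product reordered to ascending indices, repeated generators contracted through their squares):
(4 e_{1}) R2 = -\frac{32}{9} e_{1} - \frac{59}{5} e_{2} + \frac{221}{18} e_{3} - \frac{11}{3} e_{4} + \frac{334}{45} e_{5} + \frac{34}{3} e_{6} + \frac{61}{5} e_{123} + \frac{174}{5} e_{124} + \frac{202}{25} e_{125} + \frac{138}{5} e_{126} - 40 e_{134} - \frac{11}{15} e_{135} - 17 e_{136} + \frac{122}{5} e_{145} + 42 e_{146} - \frac{48}{5} e_{156}
(-\frac{7}{6} e_{2}) R2 = -\frac{413}{120} e_{1} + \frac{28}{27} e_{2} - \frac{427}{120} e_{3} - \frac{203}{20} e_{4} - \frac{707}{300} e_{5} - \frac{161}{20} e_{6} + \frac{1547}{432} e_{123} - \frac{77}{72} e_{124} + \frac{1169}{540} e_{125} + \frac{119}{36} e_{126} + \frac{35}{3} e_{234} + \frac{77}{360} e_{235} + \frac{119}{24} e_{236} - \frac{427}{60} e_{245} - \frac{49}{4} e_{246} + \frac{14}{5} e_{256}
(-\frac{4}{5} e_{4}) R2 = -\frac{11}{15} e_{1} + \frac{174}{25} e_{2} - 8 e_{3} + \frac{32}{45} e_{4} - \frac{122}{25} e_{5} - \frac{42}{5} e_{6} + \frac{59}{25} e_{124} - \frac{221}{90} e_{134} + \frac{334}{225} e_{145} + \frac{34}{15} e_{146} - \frac{61}{25} e_{234} + \frac{202}{125} e_{245} + \frac{138}{25} e_{246} - \frac{11}{75} e_{345} - \frac{17}{5} e_{346} + \frac{48}{25} e_{456}
(-3 e_{5}) R2 = \frac{167}{30} e_{1} + \frac{303}{50} e_{2} - \frac{11}{20} e_{3} + \frac{183}{10} e_{4} + \frac{8}{3} e_{5} + \frac{36}{5} e_{6} + \frac{177}{20} e_{125} - \frac{221}{24} e_{135} + \frac{11}{4} e_{145} + \frac{17}{2} e_{156} - \frac{183}{20} e_{235} - \frac{261}{10} e_{245} + \frac{207}{10} e_{256} + 30 e_{345} - \frac{51}{4} e_{356} + \frac{63}{2} e_{456}
(-\frac{7}{4} e_{6}) R2 = -\frac{119}{24} e_{1} - \frac{483}{40} e_{2} + \frac{119}{16} e_{3} - \frac{147}{8} e_{4} + \frac{21}{5} e_{5} + \frac{14}{9} e_{6} + \frac{413}{80} e_{126} - \frac{1547}{288} e_{136} + \frac{77}{48} e_{146} - \frac{1169}{360} e_{156} - \frac{427}{80} e_{236} - \frac{609}{40} e_{246} - \frac{707}{200} e_{256} + \frac{35}{2} e_{346} + \frac{77}{240} e_{356} - \frac{427}{40} e_{456}
Summing the partial products and collecting blades:
Answer: -\frac{641}{90} e_{1} - \frac{53017}{5400} e_{2} + \frac{5477}{720} e_{3} - \frac{949}{72} e_{4} + \frac{6347}{900} e_{5} + \frac{131}{36} e_{6} + \frac{34087}{2160} e_{123} + \frac{64963}{1800} e_{124} + \frac{12889}{675} e_{125} + \frac{25969}{720} e_{126} - \frac{3821}{90} e_{134} - \frac{1193}{120} e_{135} - \frac{6443}{288} e_{136} + \frac{25771}{900} e_{145} + \frac{11009}{240} e_{146} - \frac{313}{72} e_{156} + \frac{692}{75} e_{234} - \frac{3217}{360} e_{235} - \frac{91}{240} e_{236} - \frac{47401}{1500} e_{245} - \frac{4391}{200} e_{246} + \frac{3993}{200} e_{256} + \frac{2239}{75} e_{345} + \frac{141}{10} e_{346} - \frac{2983}{240} e_{356} + \frac{4549}{200} e_{456}


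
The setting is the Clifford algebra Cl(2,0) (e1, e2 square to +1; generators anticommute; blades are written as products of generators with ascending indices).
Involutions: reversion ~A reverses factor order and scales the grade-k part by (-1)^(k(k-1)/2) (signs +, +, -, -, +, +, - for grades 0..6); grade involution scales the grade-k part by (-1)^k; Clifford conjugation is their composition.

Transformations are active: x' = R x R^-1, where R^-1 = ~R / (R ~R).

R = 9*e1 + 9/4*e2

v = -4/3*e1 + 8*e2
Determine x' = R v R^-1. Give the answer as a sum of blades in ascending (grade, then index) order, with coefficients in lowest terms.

~R = 9*e1 + 9/4*e2, and R ~R = 1377/16, so R^-1 = ~R / (1377/16).
R v = 6 + 75*e1 e2
Answer: 44/17*e1 - 392/51*e2


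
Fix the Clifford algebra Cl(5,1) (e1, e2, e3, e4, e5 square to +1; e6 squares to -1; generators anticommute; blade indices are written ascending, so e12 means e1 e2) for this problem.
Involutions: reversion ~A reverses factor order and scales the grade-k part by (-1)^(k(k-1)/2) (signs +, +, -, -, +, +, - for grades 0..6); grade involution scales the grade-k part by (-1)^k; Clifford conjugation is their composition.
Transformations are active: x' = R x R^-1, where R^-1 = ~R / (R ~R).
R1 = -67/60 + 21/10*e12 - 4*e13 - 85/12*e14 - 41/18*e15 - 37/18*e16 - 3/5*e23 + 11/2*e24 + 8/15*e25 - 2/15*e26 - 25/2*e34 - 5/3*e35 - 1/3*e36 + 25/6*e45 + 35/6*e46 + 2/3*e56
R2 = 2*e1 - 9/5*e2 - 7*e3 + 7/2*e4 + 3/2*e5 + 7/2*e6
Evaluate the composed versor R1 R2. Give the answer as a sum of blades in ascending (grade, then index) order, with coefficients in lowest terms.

Distribute over the terms of R2 (each basis-blade product reordered to ascending indices, repeated generators contracted through their squares):
R1 (2*e1) = -67/30*e1 - 21/5*e2 + 8*e3 + 85/6*e4 + 41/9*e5 + 37/9*e6 - 6/5*e123 + 11*e124 + 16/15*e125 - 4/15*e126 - 25*e134 - 10/3*e135 - 2/3*e136 + 25/3*e145 + 35/3*e146 + 4/3*e156
R1 (-9/5*e2) = -189/50*e1 + 201/100*e2 - 27/25*e3 + 99/10*e4 + 24/25*e5 - 6/25*e6 - 36/5*e123 - 51/4*e124 - 41/10*e125 - 37/10*e126 + 45/2*e234 + 3*e235 + 3/5*e236 - 15/2*e245 - 21/2*e246 - 6/5*e256
R1 (-7*e3) = 28*e1 + 21/5*e2 + 469/60*e3 - 175/2*e4 - 35/3*e5 - 7/3*e6 - 147/10*e123 - 595/12*e134 - 287/18*e135 - 259/18*e136 + 77/2*e234 + 56/15*e235 - 14/15*e236 - 175/6*e345 - 245/6*e346 - 14/3*e356
R1 (7/2*e4) = -595/24*e1 + 77/4*e2 - 175/4*e3 - 469/120*e4 - 175/12*e5 - 245/12*e6 + 147/20*e124 - 14*e134 + 287/36*e145 + 259/36*e146 - 21/10*e234 - 28/15*e245 + 7/15*e246 + 35/6*e345 + 7/6*e346 + 7/3*e456
R1 (3/2*e5) = -41/12*e1 + 4/5*e2 - 5/2*e3 + 25/4*e4 - 67/40*e5 - e6 + 63/20*e125 - 6*e135 - 85/8*e145 + 37/12*e156 - 9/10*e235 + 33/4*e245 + 1/5*e256 - 75/4*e345 + 1/2*e356 - 35/4*e456
R1 (7/2*e6) = 259/36*e1 + 7/15*e2 + 7/6*e3 - 245/12*e4 - 7/3*e5 - 469/120*e6 + 147/20*e126 - 14*e136 - 595/24*e146 - 287/36*e156 - 21/10*e236 + 77/4*e246 + 28/15*e256 - 175/4*e346 - 35/6*e356 + 175/12*e456
Summing the partial products and collecting blades:
Answer: 1751/1800*e1 + 3379/150*e2 - 2276/75*e3 - 9781/120*e4 - 44537/1800*e5 - 42817/1800*e6 - 231/10*e123 + 28/5*e124 + 7/60*e125 + 203/60*e126 - 1063/12*e134 - 455/18*e135 - 523/18*e136 + 409/72*e145 - 427/72*e146 - 32/9*e156 + 589/10*e234 + 35/6*e235 - 73/30*e236 - 67/60*e245 + 553/60*e246 + 13/15*e256 - 505/12*e345 - 1001/12*e346 - 10*e356 + 49/6*e456


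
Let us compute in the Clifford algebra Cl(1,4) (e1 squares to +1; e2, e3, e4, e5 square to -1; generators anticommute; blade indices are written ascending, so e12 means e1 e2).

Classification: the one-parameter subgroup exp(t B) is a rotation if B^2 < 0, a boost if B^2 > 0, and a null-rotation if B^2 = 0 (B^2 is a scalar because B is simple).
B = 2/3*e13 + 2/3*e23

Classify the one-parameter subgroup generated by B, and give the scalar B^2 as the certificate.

B^2 term by term: the squares give (2/3)^2*(e13)^2 + (2/3)^2*(e23)^2 = 4/9*(+1) + 4/9*(-1) = 0 (each basis 2-blade squares to minus the product of its generators' squares); cross terms between blades sharing an index anticommute and cancel. So B^2 = 0.
Answer: null-rotation, certificate B^2 = 0. The class reads off the invariant scalar 0 directly.


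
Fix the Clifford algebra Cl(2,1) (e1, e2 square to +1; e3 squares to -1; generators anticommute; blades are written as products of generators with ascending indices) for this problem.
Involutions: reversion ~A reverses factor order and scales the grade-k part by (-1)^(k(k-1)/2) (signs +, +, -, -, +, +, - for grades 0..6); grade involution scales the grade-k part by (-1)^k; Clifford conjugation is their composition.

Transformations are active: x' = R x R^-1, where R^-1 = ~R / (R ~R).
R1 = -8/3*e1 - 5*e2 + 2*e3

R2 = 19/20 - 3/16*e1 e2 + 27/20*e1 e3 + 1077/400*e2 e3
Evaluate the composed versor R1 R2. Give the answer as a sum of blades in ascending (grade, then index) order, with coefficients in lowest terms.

Distribute over the terms of R1 (each basis-blade product reordered to ascending indices, repeated generators contracted through their squares):
(-8/3*e1) R2 = -38/15*e1 + 1/2*e2 - 18/5*e3 - 359/50*e1 e2 e3
(-5*e2) R2 = -15/16*e1 - 19/4*e2 - 1077/80*e3 + 27/4*e1 e2 e3
(2*e3) R2 = 27/10*e1 + 1077/200*e2 + 19/10*e3 - 3/8*e1 e2 e3
Summing the partial products and collecting blades:
Answer: -37/48*e1 + 227/200*e2 - 1213/80*e3 - 161/200*e1 e2 e3


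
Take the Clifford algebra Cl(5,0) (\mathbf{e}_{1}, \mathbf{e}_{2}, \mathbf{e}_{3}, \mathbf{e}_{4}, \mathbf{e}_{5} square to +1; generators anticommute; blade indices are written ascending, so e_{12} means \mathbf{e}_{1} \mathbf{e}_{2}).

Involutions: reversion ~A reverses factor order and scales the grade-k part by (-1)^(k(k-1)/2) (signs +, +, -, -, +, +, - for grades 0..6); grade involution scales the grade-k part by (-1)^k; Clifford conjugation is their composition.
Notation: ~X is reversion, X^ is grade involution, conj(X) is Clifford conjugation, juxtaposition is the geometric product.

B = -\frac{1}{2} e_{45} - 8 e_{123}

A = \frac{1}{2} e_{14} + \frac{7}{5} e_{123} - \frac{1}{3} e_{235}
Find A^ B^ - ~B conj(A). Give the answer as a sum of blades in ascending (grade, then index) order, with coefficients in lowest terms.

first term: \frac{56}{5} + \frac{29}{12} e_{15} - \frac{23}{6} e_{234} + \frac{7}{10} e_{12345}
second term: -\frac{56}{5} + \frac{35}{12} e_{15} - \frac{25}{6} e_{234} + \frac{7}{10} e_{12345}
Answer: \frac{112}{5} - \frac{1}{2} e_{15} + \frac{1}{3} e_{234}


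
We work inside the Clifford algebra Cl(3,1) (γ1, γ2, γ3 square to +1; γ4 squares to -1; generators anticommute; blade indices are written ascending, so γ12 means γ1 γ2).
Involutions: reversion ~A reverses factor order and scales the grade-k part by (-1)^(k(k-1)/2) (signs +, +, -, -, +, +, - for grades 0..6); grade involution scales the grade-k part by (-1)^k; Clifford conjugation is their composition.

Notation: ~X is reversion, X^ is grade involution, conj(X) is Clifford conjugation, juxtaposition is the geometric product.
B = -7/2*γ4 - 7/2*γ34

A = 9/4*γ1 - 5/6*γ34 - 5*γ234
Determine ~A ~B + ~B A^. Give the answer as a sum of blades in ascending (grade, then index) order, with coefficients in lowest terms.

first term: 35/12 + 35/2*γ2 + 35/12*γ3 - 63/8*γ14 + 35/2*γ23 + 63/8*γ134
second term: -35/12 + 35/2*γ2 + 35/12*γ3 - 63/8*γ14 + 35/2*γ23 - 63/8*γ134
Answer: 35*γ2 + 35/6*γ3 - 63/4*γ14 + 35*γ23


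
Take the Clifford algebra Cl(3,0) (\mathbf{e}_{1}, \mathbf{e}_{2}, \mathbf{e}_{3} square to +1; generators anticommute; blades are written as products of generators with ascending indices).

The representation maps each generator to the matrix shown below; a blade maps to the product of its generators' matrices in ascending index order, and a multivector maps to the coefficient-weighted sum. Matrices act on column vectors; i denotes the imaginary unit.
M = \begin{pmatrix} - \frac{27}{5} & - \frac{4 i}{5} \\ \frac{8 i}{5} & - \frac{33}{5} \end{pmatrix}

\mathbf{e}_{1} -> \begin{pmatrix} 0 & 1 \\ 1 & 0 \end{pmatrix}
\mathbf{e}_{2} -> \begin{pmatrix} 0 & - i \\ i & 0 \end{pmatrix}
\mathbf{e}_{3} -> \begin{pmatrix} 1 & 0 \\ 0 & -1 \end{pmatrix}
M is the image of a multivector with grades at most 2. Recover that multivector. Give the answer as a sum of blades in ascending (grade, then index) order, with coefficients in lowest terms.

Method: 1, rho(e_{1}), rho(e_{2}), rho(e_{3}) form a trace-orthogonal basis of the 2x2 complex matrices (tr(X Y) = 2 if X = Y, else 0), so M = m0*1 + m1*rho(e_{1}) + m2*rho(e_{2}) + m3*rho(e_{3}) with m0 = tr(M)/2 = -6, m1 = tr(M rho(e_{1}))/2 = \frac{2 i}{5}, m2 = tr(M rho(e_{2}))/2 = \frac{6}{5}, m3 = tr(M rho(e_{3}))/2 = \frac{3}{5}.
Multiplying table entries, the bivector images are rho(e_{1} e_{2}) = i*rho(e_{3}), rho(e_{1} e_{3}) = -i*rho(e_{2}), rho(e_{2} e_{3}) = i*rho(e_{1}); with real blade coefficients the real parts of m0..m3 are the coefficients of 1, e_{1}, e_{2}, e_{3} and the imaginary parts give the bivectors (e_{2} e_{3}: Im m1, e_{1} e_{3}: -Im m2, e_{1} e_{2}: Im m3).
Answer: -6 + \frac{6}{5} e_{2} + \frac{3}{5} e_{3} + \frac{2}{5} e_{2} e_{3}


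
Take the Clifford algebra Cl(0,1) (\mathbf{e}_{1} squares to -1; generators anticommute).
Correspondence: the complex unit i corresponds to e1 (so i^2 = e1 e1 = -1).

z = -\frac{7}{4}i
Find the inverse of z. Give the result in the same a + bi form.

In blades: z = -\frac{7}{4} e_{1}.
With qbar = \frac{7}{4} e_{1} (scalar fixed, mapped units negated), z qbar = \frac{49}{16} (the sum of squared coefficients), so z^-1 = qbar / (\frac{49}{16}) = \frac{4}{7} e_{1}; translating back:
Answer: \frac{4}{7}i


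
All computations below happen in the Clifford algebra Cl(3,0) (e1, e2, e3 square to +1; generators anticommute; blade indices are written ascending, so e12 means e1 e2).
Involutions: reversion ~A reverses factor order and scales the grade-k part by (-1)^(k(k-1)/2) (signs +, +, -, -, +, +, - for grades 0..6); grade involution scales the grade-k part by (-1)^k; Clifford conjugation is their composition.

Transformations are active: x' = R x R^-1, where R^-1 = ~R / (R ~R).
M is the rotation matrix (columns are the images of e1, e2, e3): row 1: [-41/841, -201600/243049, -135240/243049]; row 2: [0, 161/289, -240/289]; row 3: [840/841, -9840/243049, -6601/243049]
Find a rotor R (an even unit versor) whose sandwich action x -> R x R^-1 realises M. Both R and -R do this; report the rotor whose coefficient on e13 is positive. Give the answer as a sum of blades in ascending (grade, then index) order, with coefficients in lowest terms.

Method: write R = a + b12*e12 + b13*e13 + b23*e23 with a^2 + b12^2 + b13^2 + b23^2 = 1 (so R^-1 = ~R). Expanding the columns R e_j ~R gives tr M = 4a^2 - 1 and, from the antisymmetric part, M21 - M12 = -4a*b12, M13 - M31 = 4a*b13, M32 - M23 = -4a*b23.
Here tr M = 116951/243049, so a^2 = (1 + tr M)/4 = 90000/243049 and a = ±300/493. Taking a = 300/493: M21 - M12 = 201600/243049, M13 - M31 = -378000/243049, M32 - M23 = 192000/243049, giving b12 = -168/493, b13 = -315/493, b23 = -160/493, i.e. R = 300/493 - 168/493*e12 - 315/493*e13 - 160/493*e23.
Its e13 coefficient is negative, so report the other preimage -R.
Answer: -300/493 + 168/493*e12 + 315/493*e13 + 160/493*e23. Recall the cover is two-to-one: with M of trace 116951/243049, both preimages act alike, and the stated e13 sign chooses the sheet.


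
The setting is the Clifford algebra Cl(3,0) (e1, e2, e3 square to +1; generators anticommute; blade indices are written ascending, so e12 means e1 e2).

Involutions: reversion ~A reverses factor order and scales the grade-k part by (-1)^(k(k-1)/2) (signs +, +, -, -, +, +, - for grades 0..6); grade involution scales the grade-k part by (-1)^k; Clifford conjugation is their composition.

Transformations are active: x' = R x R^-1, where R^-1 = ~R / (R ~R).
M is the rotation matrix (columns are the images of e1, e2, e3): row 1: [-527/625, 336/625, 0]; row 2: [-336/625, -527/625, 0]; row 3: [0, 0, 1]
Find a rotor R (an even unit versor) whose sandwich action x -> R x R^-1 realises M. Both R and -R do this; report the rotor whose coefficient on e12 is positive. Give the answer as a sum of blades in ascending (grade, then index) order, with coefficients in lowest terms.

Method: write R = a + b12*e12 + b13*e13 + b23*e23 with a^2 + b12^2 + b13^2 + b23^2 = 1 (so R^-1 = ~R). Expanding the columns R e_j ~R gives tr M = 4a^2 - 1 and, from the antisymmetric part, M21 - M12 = -4a*b12, M13 - M31 = 4a*b13, M32 - M23 = -4a*b23.
Here tr M = -429/625, so a^2 = (1 + tr M)/4 = 49/625 and a = ±7/25. Taking a = 7/25: M21 - M12 = -672/625, M13 - M31 = 0, M32 - M23 = 0, giving b12 = 24/25, b13 = 0, b23 = 0, i.e. R = 7/25 + 24/25*e12.
Its e12 coefficient is already positive.
Answer: 7/25 + 24/25*e12. Uniqueness: Spin(3) -> SO(3) maps R and -R to the same rotation of trace -429/625; fixing the sign of the e12 coefficient removes the ambiguity.


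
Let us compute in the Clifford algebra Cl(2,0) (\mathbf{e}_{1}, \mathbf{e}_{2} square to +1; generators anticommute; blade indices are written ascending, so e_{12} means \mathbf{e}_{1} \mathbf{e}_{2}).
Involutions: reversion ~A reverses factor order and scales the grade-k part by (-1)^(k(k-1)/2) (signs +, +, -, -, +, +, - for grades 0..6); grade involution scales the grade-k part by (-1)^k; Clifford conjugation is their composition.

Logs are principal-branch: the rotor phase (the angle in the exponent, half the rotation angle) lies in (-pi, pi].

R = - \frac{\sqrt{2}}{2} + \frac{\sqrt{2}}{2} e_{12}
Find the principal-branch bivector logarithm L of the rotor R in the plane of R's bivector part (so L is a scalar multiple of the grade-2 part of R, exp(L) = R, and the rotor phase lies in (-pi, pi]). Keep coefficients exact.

The scalar part of R is - \frac{\sqrt{2}}{2}, and that scalar determines the rotor phase on the principal branch; recovering the unit plane as bivector-part over sine of the phase gives L = phase * plane.
Concretely: cos(phase) = - \frac{\sqrt{2}}{2} gives phase = ±\frac{3 \pi}{4}, and since phase/sin(phase) is even the sign is immaterial: L = (phase/sin(phase)) * <R>_2 = (\frac{3 \sqrt{2} \pi}{4}) * <R>_2.
Answer: \frac{3 \pi}{4} e_{12}


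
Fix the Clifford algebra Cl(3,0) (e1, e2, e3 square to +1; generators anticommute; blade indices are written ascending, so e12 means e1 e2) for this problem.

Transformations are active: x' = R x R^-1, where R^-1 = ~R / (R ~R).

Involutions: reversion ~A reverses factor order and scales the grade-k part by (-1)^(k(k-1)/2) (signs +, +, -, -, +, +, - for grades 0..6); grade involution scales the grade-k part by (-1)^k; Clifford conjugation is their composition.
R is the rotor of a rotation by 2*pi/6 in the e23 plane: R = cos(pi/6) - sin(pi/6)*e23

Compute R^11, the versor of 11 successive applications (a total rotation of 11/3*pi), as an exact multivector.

Half-angle bookkeeping: 11 applications in e23 add up to rotor phase 11*pi/6 = 11*pi/6, so R^11 = cos(11*pi/6) - sin(11*pi/6)*e23.
cos(11*pi/6) = sqrt(3)/2 and sin(11*pi/6) = -1/2, so R^11 = sqrt(3)/2 + 1/2*e23. The net rotation is 5/3*pi (after discarding 1 full turn, each of which contributes a factor -1 to the rotor); the rotor keeps the half-angle phase exactly.
Answer: sqrt(3)/2 + 1/2*e23


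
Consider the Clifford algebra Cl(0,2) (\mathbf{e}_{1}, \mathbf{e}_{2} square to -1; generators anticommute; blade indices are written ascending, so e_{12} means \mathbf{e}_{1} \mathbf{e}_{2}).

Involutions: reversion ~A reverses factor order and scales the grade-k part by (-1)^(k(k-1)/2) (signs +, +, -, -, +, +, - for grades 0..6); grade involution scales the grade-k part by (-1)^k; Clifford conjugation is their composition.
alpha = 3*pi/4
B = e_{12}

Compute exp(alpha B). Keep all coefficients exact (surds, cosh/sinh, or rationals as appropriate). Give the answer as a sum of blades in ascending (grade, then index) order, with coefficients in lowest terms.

B^2 = (1)^2*(e_{12})^2 = 1*(-1) = -1 (a basis 2-blade squares to minus the product of its generators' squares).
B^2 = -1 — the series telescopes trigonometrically here: l = 1, alpha*l = \frac{3 \pi}{4}, so exp(alpha B) = cos(\frac{3 \pi}{4}) + (sin(\frac{3 \pi}{4})/1)*B = - \frac{\sqrt{2}}{2} + (\frac{\sqrt{2}}{2})*B.
Answer: - \frac{\sqrt{2}}{2} + \frac{\sqrt{2}}{2} e_{12}


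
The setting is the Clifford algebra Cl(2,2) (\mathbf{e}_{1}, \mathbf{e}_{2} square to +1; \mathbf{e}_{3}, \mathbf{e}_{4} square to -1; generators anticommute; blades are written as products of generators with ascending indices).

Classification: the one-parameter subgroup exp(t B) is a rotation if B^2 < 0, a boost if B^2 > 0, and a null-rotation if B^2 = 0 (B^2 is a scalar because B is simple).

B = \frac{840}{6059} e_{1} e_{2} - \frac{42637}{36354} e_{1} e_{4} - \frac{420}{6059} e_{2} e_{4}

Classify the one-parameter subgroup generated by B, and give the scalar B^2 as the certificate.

B^2 term by term: the squares give (\frac{840}{6059})^2*(e_{1} e_{2})^2 + (-\frac{42637}{36354})^2*(e_{1} e_{4})^2 + (-\frac{420}{6059})^2*(e_{2} e_{4})^2 = \frac{705600}{36711481}*(-1) + \frac{1817913769}{1321613316}*(+1) + \frac{176400}{36711481}*(+1) = \frac{49}{36} (each basis 2-blade squares to minus the product of its generators' squares); cross terms between blades sharing an index anticommute and cancel. So B^2 = \frac{49}{36}.
Answer: boost, certificate B^2 = \frac{49}{36}. Certificate logic: \frac{49}{36} is a conjugation-invariant scalar, so its sign fixes rotation versus boost versus null-rotation outright.


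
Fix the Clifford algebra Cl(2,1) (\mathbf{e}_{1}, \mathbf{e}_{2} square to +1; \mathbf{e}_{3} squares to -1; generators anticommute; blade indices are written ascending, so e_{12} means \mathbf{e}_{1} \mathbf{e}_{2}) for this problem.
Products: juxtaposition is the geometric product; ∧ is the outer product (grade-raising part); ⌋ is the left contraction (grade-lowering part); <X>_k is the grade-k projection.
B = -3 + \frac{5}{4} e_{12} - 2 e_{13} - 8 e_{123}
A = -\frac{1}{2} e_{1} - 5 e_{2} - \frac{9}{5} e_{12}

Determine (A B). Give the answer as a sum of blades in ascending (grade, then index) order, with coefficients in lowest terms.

step 1: \frac{9}{4} + \frac{31}{4} e_{1} + \frac{115}{8} e_{2} - \frac{67}{5} e_{3} + \frac{27}{5} e_{12} - 40 e_{13} + \frac{2}{5} e_{23} - 10 e_{123}
Answer: \frac{9}{4} + \frac{31}{4} e_{1} + \frac{115}{8} e_{2} - \frac{67}{5} e_{3} + \frac{27}{5} e_{12} - 40 e_{13} + \frac{2}{5} e_{23} - 10 e_{123}
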